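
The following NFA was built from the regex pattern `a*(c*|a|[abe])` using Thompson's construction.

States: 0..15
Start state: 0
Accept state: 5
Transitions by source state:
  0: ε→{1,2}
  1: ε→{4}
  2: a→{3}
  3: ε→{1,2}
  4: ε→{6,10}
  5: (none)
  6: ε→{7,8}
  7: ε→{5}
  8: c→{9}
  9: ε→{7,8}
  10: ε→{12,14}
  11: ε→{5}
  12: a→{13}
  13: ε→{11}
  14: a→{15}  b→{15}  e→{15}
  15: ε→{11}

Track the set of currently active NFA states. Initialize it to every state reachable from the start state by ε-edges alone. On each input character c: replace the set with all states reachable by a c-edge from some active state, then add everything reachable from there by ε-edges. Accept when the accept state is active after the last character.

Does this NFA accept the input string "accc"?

Answer: ACCEPT

Steps:
start: ε-closure({0}) = {0,1,2,4,5,6,7,8,10,12,14}
'a' @ 1: {1,2,3,4,5,6,7,8,10,11,12,13,14,15}  [accepting]
'c' @ 2: {5,7,8,9}  [accepting]
'c' @ 3: {5,7,8,9}  [accepting]
'c' @ 4: {5,7,8,9}  [accepting]
end set {5,7,8,9} — state 5 in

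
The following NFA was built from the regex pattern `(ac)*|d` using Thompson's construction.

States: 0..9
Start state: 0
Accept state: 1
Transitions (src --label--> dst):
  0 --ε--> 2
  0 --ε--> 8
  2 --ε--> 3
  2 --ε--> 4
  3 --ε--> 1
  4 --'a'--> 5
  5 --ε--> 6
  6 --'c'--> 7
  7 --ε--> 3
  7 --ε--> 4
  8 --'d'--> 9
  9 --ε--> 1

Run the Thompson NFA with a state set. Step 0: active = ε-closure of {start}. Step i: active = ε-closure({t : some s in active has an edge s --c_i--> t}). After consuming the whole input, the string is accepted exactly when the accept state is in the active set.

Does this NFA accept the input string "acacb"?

Answer: REJECT

Derivation:
start: ε-closure({0}) = {0,1,2,3,4,8}
'a' @ 1: {5,6}
'c' @ 2: {1,3,4,7}  ✓accept
'a' @ 3: {5,6}
'c' @ 4: {1,3,4,7}  ✓accept
'b' @ 5: {}  — dead — no transitions
end set {} — state 1 not in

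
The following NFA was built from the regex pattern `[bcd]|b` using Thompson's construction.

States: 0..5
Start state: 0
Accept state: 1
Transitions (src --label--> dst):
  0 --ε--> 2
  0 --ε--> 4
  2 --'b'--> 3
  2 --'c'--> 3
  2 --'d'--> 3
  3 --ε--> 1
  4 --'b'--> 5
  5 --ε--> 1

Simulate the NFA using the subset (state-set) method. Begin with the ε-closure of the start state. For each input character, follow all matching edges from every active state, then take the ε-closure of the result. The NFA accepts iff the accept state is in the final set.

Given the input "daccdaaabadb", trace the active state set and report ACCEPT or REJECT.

Answer: REJECT

Steps:
start: ε-closure({0}) = {0,2,4}
'd' @ 1: {1,3}  [accepting]
'a' @ 2: {}  — no active states
rest 'ccdaaabadb' ignored (set empty)
final: {}; accept 1 not in set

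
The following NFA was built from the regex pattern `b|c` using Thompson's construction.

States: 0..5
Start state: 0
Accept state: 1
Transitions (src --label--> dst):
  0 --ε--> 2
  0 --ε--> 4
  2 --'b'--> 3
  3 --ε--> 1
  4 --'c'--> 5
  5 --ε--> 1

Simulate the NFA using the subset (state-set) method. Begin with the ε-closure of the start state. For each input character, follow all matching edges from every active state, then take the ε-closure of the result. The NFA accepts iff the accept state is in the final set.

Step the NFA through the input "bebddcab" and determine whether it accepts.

S₀ = ε-closure({0}) = {0,2,4}
'b' @ 1: {1,3}  ✓accept
'e' @ 2: {}  — dead — no transitions
rest 'bddcab' ignored (set empty)
end set {} — state 1 not in

Answer: REJECT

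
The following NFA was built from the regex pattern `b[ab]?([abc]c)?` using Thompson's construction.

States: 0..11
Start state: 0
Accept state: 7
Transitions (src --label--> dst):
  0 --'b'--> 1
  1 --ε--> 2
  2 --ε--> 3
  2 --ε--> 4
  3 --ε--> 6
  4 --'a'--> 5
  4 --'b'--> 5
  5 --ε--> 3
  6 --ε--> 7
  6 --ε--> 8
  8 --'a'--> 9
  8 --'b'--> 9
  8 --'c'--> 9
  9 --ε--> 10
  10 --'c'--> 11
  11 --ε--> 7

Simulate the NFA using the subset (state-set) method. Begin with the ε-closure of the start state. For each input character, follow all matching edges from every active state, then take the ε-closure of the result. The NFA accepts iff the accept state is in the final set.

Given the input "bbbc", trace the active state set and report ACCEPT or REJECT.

S₀ = ε-closure({0}) = {0}
'b' @ 1: {1,2,3,4,6,7,8}  (accept∈set)
'b' @ 2: {3,5,6,7,8,9,10}  (accept∈set)
'b' @ 3: {9,10}
'c' @ 4: {7,11}  (accept∈set)
end set {7,11} — state 7 in

Answer: ACCEPT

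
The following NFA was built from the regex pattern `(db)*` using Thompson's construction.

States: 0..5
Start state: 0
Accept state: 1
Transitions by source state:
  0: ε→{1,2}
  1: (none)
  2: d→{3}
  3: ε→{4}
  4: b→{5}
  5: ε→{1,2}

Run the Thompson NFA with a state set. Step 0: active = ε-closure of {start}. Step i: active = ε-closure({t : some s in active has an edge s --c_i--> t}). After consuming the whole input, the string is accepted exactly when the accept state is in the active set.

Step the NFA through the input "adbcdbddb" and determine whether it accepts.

S₀ = ε-closure({0}) = {0,1,2}
'a' @ 1: {}  — dead — no transitions
rest 'dbcdbddb' ignored (set empty)
end set {} — state 1 not in

Answer: REJECT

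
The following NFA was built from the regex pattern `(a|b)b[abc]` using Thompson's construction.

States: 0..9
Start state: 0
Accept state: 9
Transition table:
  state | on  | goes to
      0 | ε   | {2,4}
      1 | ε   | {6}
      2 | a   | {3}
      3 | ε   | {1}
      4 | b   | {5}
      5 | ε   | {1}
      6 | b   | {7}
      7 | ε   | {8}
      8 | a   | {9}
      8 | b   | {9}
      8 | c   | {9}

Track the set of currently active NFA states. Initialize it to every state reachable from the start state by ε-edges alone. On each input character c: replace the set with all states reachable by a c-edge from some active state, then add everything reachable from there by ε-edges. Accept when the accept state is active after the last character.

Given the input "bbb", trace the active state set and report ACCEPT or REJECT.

start: ε-closure({0}) = {0,2,4}
'b' @ 1: {1,5,6}
'b' @ 2: {7,8}
'b' @ 3: {9}  ✓accept
end set {9} — state 9 in

Answer: ACCEPT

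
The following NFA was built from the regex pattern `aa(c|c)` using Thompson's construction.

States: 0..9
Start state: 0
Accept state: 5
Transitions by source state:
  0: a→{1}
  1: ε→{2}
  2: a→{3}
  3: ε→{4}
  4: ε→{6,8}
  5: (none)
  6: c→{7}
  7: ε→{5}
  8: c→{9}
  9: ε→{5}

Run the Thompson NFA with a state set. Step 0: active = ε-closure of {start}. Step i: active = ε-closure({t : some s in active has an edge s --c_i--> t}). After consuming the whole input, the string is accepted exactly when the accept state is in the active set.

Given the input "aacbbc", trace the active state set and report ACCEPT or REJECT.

start: ε-closure({0}) = {0}
'a' @ 1: {1,2}
'a' @ 2: {3,4,6,8}
'c' @ 3: {5,7,9}  ✓accept
'b' @ 4: {}  — state set empty
rest 'bc' ignored (set empty)
after full input: {}  (accept=5 not in)

Answer: REJECT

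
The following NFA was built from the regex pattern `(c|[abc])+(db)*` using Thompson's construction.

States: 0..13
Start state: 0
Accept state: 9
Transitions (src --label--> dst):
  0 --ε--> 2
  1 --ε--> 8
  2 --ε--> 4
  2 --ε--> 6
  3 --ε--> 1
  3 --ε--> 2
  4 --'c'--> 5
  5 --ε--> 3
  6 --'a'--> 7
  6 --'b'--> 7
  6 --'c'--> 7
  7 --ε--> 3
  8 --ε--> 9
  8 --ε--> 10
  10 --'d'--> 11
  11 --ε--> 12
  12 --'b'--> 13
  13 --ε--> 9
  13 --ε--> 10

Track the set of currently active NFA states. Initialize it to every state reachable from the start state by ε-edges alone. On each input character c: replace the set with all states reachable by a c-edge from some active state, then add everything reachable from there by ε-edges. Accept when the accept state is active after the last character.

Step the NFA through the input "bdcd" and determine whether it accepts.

Answer: REJECT

Steps:
start: ε-closure({0}) = {0,2,4,6}
'b' @ 1: {1,2,3,4,6,7,8,9,10}  (accept∈set)
'd' @ 2: {11,12}
'c' @ 3: {}  — dead — no transitions
rest 'd' ignored (set empty)
final: {}; accept 9 not in set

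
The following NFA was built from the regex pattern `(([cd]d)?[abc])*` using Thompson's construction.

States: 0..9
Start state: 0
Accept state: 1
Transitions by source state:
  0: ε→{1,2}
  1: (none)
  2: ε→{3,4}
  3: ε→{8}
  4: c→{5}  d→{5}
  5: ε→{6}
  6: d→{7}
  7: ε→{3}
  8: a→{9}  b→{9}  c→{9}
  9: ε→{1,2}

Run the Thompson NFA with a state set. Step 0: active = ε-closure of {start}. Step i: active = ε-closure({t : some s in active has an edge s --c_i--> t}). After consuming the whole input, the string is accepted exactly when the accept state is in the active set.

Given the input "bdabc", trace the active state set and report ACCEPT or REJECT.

Answer: REJECT

Steps:
start: ε-closure({0}) = {0,1,2,3,4,8}
'b' @ 1: {1,2,3,4,8,9}  ✓accept
'd' @ 2: {5,6}
'a' @ 3: {}  — no active states
rest 'bc' ignored (set empty)
final: {}; accept 1 not in set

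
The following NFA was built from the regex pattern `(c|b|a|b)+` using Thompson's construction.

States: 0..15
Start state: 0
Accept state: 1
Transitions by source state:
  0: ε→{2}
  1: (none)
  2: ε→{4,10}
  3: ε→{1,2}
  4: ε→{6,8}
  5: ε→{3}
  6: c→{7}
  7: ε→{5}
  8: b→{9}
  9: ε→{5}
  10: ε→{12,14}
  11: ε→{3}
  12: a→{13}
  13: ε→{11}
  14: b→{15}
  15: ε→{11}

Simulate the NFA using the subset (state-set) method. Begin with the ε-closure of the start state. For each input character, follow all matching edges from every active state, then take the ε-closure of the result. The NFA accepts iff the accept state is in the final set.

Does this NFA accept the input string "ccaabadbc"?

start: ε-closure({0}) = {0,2,4,6,8,10,12,14}
'c' @ 1: {1,2,3,4,5,6,7,8,10,12,14}  ✓accept
'c' @ 2: {1,2,3,4,5,6,7,8,10,12,14}  ✓accept
'a' @ 3: {1,2,3,4,6,8,10,11,12,13,14}  ✓accept
'a' @ 4: {1,2,3,4,6,8,10,11,12,13,14}  ✓accept
'b' @ 5: {1,2,3,4,5,6,8,9,10,11,12,14,15}  ✓accept
'a' @ 6: {1,2,3,4,6,8,10,11,12,13,14}  ✓accept
'd' @ 7: {}  — no active states
rest 'bc' ignored (set empty)
end set {} — state 1 not in

Answer: REJECT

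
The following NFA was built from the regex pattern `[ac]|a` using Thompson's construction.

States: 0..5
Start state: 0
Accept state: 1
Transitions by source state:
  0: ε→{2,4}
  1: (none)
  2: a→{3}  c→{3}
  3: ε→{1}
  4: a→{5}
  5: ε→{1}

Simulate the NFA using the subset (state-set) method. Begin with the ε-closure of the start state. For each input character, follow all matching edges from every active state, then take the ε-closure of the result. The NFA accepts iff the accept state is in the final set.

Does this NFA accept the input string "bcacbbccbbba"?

S₀ = ε-closure({0}) = {0,2,4}
'b' @ 1: {}  — state set empty
rest 'cacbbccbbba' ignored (set empty)
final: {}; accept 1 not in set

Answer: REJECT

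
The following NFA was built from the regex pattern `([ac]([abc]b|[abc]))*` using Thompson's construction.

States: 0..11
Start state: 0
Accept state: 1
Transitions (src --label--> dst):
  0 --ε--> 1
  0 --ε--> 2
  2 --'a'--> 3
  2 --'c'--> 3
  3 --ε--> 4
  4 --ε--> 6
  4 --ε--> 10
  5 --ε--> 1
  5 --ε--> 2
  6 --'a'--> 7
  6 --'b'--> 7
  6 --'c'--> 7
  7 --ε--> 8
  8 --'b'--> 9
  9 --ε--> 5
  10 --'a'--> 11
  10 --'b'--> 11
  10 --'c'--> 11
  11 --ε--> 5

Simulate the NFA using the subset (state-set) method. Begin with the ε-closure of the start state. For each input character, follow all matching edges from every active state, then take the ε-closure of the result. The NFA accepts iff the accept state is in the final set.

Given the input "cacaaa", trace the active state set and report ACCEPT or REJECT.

Answer: ACCEPT

Trace:
S₀ = ε-closure({0}) = {0,1,2}
'c' @ 1: {3,4,6,10}
'a' @ 2: {1,2,5,7,8,11}  [accepting]
'c' @ 3: {3,4,6,10}
'a' @ 4: {1,2,5,7,8,11}  [accepting]
'a' @ 5: {3,4,6,10}
'a' @ 6: {1,2,5,7,8,11}  [accepting]
end set {1,2,5,7,8,11} — state 1 in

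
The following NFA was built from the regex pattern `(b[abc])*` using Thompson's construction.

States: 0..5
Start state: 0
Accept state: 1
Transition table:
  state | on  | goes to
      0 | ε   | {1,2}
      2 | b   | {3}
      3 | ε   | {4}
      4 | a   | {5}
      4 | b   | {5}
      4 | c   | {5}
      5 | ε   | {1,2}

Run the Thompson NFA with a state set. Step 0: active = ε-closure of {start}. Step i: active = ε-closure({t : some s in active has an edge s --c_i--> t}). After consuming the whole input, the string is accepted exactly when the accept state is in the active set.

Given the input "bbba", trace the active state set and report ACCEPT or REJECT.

start: ε-closure({0}) = {0,1,2}
'b' @ 1: {3,4}
'b' @ 2: {1,2,5}  [accepting]
'b' @ 3: {3,4}
'a' @ 4: {1,2,5}  [accepting]
final: {1,2,5}; accept 1 in set

Answer: ACCEPT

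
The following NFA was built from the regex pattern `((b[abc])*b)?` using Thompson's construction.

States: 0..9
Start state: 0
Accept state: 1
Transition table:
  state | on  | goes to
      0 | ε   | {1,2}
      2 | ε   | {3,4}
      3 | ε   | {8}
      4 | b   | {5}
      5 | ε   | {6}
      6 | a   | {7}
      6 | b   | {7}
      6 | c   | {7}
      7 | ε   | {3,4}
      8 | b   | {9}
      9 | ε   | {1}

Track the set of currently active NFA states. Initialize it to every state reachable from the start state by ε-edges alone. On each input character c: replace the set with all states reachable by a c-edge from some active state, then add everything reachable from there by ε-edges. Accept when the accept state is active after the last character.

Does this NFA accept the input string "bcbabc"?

S₀ = ε-closure({0}) = {0,1,2,3,4,8}
'b' @ 1: {1,5,6,9}  [accepting]
'c' @ 2: {3,4,7,8}
'b' @ 3: {1,5,6,9}  [accepting]
'a' @ 4: {3,4,7,8}
'b' @ 5: {1,5,6,9}  [accepting]
'c' @ 6: {3,4,7,8}
after full input: {3,4,7,8}  (accept=1 not in)

Answer: REJECT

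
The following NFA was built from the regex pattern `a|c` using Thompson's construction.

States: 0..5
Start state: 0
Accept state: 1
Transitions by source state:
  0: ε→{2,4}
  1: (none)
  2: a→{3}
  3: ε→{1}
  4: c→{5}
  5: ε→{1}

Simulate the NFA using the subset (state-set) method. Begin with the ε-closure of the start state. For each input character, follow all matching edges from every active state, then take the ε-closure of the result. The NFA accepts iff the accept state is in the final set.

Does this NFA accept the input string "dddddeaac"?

initial (ε-close {0}): {0,2,4}
'd' @ 1: {}  — no active states
rest 'ddddeaac' ignored (set empty)
final: {}; accept 1 not in set

Answer: REJECT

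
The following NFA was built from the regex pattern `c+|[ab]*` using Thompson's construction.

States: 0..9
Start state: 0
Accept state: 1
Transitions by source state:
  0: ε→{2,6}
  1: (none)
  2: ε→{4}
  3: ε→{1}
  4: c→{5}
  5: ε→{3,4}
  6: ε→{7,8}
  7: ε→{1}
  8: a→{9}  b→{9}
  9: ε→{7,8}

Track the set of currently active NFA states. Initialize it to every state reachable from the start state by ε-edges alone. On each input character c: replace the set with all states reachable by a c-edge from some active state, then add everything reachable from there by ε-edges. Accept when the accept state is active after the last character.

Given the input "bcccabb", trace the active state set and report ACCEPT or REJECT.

start: ε-closure({0}) = {0,1,2,4,6,7,8}
'b' @ 1: {1,7,8,9}  ✓accept
'c' @ 2: {}  — dead — no transitions
rest 'ccabb' ignored (set empty)
end set {} — state 1 not in

Answer: REJECT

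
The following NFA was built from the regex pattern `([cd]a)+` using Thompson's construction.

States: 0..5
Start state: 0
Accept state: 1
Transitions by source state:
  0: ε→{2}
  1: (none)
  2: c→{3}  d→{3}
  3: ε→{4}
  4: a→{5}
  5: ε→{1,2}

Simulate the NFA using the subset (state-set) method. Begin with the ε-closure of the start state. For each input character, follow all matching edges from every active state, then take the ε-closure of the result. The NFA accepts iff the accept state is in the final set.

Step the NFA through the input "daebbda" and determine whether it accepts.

initial (ε-close {0}): {0,2}
'd' @ 1: {3,4}
'a' @ 2: {1,2,5}  (accept∈set)
'e' @ 3: {}  — no active states
rest 'bbda' ignored (set empty)
after full input: {}  (accept=1 not in)

Answer: REJECT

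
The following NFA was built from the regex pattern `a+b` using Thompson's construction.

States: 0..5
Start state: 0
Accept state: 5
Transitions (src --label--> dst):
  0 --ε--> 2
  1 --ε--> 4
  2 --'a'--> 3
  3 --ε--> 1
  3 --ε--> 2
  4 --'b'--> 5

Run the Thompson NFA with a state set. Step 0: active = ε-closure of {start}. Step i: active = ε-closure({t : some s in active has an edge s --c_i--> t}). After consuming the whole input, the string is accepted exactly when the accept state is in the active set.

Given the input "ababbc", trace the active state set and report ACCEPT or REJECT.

Answer: REJECT

Derivation:
start: ε-closure({0}) = {0,2}
'a' @ 1: {1,2,3,4}
'b' @ 2: {5}  ✓accept
'a' @ 3: {}  — dead — no transitions
rest 'bbc' ignored (set empty)
final: {}; accept 5 not in set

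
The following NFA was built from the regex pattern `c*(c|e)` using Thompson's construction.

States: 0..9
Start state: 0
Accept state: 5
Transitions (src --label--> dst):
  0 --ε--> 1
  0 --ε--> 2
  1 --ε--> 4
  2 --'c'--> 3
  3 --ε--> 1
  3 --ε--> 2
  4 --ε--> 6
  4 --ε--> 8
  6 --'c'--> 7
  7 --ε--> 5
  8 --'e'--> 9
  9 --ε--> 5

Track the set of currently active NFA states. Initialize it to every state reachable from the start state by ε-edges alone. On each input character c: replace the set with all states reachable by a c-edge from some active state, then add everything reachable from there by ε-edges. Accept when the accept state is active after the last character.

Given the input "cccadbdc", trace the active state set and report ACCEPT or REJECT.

Answer: REJECT

Steps:
start: ε-closure({0}) = {0,1,2,4,6,8}
'c' @ 1: {1,2,3,4,5,6,7,8}  [accepting]
'c' @ 2: {1,2,3,4,5,6,7,8}  [accepting]
'c' @ 3: {1,2,3,4,5,6,7,8}  [accepting]
'a' @ 4: {}  — state set empty
rest 'dbdc' ignored (set empty)
final: {}; accept 5 not in set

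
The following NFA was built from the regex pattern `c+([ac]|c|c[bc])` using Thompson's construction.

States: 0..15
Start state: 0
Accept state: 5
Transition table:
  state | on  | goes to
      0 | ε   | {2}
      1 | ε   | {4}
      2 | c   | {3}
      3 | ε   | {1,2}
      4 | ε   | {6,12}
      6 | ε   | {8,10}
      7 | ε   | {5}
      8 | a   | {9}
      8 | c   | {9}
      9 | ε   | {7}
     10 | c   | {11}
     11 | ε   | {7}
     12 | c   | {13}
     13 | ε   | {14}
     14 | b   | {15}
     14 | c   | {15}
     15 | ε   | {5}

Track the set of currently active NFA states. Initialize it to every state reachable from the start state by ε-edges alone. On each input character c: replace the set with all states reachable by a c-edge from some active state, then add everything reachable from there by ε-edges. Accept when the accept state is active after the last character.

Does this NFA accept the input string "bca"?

Answer: REJECT

Derivation:
start: ε-closure({0}) = {0,2}
'b' @ 1: {}  — dead — no transitions
rest 'ca' ignored (set empty)
end set {} — state 5 not in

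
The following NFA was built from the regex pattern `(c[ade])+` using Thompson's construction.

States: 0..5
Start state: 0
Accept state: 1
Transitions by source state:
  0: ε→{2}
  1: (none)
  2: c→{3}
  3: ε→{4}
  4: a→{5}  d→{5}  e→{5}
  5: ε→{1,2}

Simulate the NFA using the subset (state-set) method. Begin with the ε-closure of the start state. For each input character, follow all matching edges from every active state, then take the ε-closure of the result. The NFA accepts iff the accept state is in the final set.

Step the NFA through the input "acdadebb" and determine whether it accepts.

Answer: REJECT

Steps:
S₀ = ε-closure({0}) = {0,2}
'a' @ 1: {}  — state set empty
rest 'cdadebb' ignored (set empty)
end set {} — state 1 not in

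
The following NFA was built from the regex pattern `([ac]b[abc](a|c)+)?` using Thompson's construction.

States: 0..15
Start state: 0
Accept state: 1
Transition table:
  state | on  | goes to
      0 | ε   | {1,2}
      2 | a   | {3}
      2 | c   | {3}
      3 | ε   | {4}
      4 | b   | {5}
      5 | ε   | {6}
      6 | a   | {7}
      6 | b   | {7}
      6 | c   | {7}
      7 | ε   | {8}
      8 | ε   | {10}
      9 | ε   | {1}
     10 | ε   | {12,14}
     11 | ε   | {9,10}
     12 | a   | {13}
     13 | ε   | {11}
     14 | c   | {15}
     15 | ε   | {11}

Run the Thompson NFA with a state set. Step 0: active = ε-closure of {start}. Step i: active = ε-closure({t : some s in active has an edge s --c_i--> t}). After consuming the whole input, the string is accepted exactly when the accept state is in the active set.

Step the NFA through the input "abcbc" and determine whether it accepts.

initial (ε-close {0}): {0,1,2}
'a' @ 1: {3,4}
'b' @ 2: {5,6}
'c' @ 3: {7,8,10,12,14}
'b' @ 4: {}  — state set empty
rest 'c' ignored (set empty)
final: {}; accept 1 not in set

Answer: REJECT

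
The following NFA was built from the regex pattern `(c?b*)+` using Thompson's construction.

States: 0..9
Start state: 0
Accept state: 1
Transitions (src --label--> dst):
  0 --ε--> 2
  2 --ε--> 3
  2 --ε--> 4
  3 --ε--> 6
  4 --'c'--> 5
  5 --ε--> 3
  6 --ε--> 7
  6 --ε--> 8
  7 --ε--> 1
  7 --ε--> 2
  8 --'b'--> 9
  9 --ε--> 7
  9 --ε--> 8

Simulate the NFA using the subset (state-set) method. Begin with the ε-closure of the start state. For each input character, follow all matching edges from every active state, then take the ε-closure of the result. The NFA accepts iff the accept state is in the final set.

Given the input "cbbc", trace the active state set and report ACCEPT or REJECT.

S₀ = ε-closure({0}) = {0,1,2,3,4,6,7,8}
'c' @ 1: {1,2,3,4,5,6,7,8}  [accepting]
'b' @ 2: {1,2,3,4,6,7,8,9}  [accepting]
'b' @ 3: {1,2,3,4,6,7,8,9}  [accepting]
'c' @ 4: {1,2,3,4,5,6,7,8}  [accepting]
after full input: {1,2,3,4,5,6,7,8}  (accept=1 in)

Answer: ACCEPT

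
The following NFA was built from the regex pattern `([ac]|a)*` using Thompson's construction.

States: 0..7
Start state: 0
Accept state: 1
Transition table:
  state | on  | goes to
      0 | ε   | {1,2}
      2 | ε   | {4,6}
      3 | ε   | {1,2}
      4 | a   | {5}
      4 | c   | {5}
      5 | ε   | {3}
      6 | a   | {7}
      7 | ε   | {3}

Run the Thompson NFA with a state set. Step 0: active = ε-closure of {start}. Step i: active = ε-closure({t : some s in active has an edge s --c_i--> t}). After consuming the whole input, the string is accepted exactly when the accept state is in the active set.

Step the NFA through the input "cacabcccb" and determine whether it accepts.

Answer: REJECT

Derivation:
S₀ = ε-closure({0}) = {0,1,2,4,6}
'c' @ 1: {1,2,3,4,5,6}  [accepting]
'a' @ 2: {1,2,3,4,5,6,7}  [accepting]
'c' @ 3: {1,2,3,4,5,6}  [accepting]
'a' @ 4: {1,2,3,4,5,6,7}  [accepting]
'b' @ 5: {}  — state set empty
rest 'cccb' ignored (set empty)
end set {} — state 1 not in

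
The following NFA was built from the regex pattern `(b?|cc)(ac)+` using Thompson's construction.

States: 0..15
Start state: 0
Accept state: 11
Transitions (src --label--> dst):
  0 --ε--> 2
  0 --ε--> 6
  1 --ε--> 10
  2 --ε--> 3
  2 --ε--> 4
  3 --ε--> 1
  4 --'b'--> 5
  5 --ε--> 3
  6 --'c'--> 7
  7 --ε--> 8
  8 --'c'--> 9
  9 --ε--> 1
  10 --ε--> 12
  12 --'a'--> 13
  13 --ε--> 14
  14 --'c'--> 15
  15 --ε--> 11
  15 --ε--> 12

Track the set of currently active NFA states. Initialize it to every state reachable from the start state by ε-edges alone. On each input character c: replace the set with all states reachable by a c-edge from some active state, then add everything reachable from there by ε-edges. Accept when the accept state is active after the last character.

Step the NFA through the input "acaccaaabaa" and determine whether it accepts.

initial (ε-close {0}): {0,1,2,3,4,6,10,12}
'a' @ 1: {13,14}
'c' @ 2: {11,12,15}  (accept∈set)
'a' @ 3: {13,14}
'c' @ 4: {11,12,15}  (accept∈set)
'c' @ 5: {}  — no active states
rest 'aaabaa' ignored (set empty)
end set {} — state 11 not in

Answer: REJECT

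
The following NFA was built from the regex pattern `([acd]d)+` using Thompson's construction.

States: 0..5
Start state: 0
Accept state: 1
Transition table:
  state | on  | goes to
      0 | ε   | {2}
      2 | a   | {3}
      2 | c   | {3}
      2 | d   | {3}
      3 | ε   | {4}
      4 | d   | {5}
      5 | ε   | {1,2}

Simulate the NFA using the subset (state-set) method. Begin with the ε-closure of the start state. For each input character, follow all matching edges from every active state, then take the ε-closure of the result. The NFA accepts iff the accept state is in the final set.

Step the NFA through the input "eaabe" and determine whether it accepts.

start: ε-closure({0}) = {0,2}
'e' @ 1: {}  — dead — no transitions
rest 'aabe' ignored (set empty)
after full input: {}  (accept=1 not in)

Answer: REJECT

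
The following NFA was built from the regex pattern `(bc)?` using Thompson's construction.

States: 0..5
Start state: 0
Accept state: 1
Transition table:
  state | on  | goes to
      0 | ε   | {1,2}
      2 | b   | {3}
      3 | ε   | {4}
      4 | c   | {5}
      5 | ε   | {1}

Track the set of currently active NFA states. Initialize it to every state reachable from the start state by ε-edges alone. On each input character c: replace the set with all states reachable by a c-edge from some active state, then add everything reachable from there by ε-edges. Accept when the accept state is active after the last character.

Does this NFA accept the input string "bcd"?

initial (ε-close {0}): {0,1,2}
'b' @ 1: {3,4}
'c' @ 2: {1,5}  (accept∈set)
'd' @ 3: {}  — state set empty
final: {}; accept 1 not in set

Answer: REJECT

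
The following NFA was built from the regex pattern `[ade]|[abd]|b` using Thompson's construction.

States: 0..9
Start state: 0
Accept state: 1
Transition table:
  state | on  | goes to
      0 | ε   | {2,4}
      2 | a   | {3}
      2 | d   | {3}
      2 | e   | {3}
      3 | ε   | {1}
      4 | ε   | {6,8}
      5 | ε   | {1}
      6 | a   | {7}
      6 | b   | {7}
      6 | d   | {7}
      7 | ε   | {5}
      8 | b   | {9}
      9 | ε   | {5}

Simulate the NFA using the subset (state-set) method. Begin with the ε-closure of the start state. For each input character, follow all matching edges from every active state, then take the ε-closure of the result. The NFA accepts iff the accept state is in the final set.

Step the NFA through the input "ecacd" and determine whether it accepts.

start: ε-closure({0}) = {0,2,4,6,8}
'e' @ 1: {1,3}  (accept∈set)
'c' @ 2: {}  — no active states
rest 'acd' ignored (set empty)
after full input: {}  (accept=1 not in)

Answer: REJECT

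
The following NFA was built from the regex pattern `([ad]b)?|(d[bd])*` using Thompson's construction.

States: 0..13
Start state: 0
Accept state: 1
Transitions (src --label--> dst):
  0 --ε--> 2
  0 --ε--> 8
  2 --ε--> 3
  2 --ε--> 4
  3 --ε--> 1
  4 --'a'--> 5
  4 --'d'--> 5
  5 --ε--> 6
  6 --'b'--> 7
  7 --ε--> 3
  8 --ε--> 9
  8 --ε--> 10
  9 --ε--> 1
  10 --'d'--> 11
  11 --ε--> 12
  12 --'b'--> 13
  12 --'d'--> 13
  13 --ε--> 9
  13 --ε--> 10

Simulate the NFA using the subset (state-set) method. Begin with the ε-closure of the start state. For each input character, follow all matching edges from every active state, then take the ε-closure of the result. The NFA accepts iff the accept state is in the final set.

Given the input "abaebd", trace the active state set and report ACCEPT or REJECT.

start: ε-closure({0}) = {0,1,2,3,4,8,9,10}
'a' @ 1: {5,6}
'b' @ 2: {1,3,7}  ✓accept
'a' @ 3: {}  — dead — no transitions
rest 'ebd' ignored (set empty)
final: {}; accept 1 not in set

Answer: REJECT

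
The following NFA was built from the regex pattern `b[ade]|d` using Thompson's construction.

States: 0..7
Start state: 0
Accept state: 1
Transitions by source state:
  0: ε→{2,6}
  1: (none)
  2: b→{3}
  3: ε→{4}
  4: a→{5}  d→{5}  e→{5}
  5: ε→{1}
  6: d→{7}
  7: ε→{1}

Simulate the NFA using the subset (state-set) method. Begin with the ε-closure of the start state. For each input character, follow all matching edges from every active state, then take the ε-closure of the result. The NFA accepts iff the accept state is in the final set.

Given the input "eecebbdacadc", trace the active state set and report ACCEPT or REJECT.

start: ε-closure({0}) = {0,2,6}
'e' @ 1: {}  — state set empty
rest 'ecebbdacadc' ignored (set empty)
after full input: {}  (accept=1 not in)

Answer: REJECT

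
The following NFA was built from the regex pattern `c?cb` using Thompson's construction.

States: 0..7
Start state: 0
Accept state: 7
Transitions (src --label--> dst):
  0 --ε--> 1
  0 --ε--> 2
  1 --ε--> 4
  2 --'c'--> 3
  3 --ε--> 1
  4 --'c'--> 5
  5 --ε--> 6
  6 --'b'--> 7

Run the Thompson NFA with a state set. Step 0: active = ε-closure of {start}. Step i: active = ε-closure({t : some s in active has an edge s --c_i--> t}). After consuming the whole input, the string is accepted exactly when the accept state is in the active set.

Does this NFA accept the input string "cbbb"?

Answer: REJECT

Trace:
S₀ = ε-closure({0}) = {0,1,2,4}
'c' @ 1: {1,3,4,5,6}
'b' @ 2: {7}  [accepting]
'b' @ 3: {}  — state set empty
rest 'b' ignored (set empty)
final: {}; accept 7 not in set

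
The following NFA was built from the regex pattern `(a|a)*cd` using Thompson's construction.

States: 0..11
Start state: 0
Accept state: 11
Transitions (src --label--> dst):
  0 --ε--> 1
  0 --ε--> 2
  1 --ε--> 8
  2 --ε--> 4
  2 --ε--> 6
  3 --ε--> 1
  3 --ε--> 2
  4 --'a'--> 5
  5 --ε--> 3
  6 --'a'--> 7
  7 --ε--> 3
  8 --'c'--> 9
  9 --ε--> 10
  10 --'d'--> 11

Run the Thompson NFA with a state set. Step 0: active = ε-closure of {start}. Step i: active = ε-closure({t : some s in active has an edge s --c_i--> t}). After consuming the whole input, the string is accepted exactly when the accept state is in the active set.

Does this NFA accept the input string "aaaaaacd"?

start: ε-closure({0}) = {0,1,2,4,6,8}
'a' @ 1: {1,2,3,4,5,6,7,8}
'a' @ 2: {1,2,3,4,5,6,7,8}
'a' @ 3: {1,2,3,4,5,6,7,8}
'a' @ 4: {1,2,3,4,5,6,7,8}
'a' @ 5: {1,2,3,4,5,6,7,8}
'a' @ 6: {1,2,3,4,5,6,7,8}
'c' @ 7: {9,10}
'd' @ 8: {11}  [accepting]
final: {11}; accept 11 in set

Answer: ACCEPT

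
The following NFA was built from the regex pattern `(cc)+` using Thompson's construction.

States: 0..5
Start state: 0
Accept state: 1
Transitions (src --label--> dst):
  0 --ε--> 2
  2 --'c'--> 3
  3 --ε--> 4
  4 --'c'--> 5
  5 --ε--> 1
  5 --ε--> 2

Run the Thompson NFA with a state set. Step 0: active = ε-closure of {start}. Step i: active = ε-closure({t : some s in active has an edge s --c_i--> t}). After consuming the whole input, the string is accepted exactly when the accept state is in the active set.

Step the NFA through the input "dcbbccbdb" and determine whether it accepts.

Answer: REJECT

Steps:
S₀ = ε-closure({0}) = {0,2}
'd' @ 1: {}  — dead — no transitions
rest 'cbbccbdb' ignored (set empty)
end set {} — state 1 not in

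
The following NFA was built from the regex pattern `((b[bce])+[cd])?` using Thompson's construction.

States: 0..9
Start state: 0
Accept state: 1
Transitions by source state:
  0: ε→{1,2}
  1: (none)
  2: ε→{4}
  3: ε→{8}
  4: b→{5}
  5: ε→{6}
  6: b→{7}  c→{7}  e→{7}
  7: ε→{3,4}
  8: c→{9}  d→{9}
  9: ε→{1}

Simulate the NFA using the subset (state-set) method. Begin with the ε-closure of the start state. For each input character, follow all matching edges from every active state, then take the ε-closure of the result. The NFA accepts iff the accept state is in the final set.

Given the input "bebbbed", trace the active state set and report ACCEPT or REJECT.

start: ε-closure({0}) = {0,1,2,4}
'b' @ 1: {5,6}
'e' @ 2: {3,4,7,8}
'b' @ 3: {5,6}
'b' @ 4: {3,4,7,8}
'b' @ 5: {5,6}
'e' @ 6: {3,4,7,8}
'd' @ 7: {1,9}  ✓accept
final: {1,9}; accept 1 in set

Answer: ACCEPT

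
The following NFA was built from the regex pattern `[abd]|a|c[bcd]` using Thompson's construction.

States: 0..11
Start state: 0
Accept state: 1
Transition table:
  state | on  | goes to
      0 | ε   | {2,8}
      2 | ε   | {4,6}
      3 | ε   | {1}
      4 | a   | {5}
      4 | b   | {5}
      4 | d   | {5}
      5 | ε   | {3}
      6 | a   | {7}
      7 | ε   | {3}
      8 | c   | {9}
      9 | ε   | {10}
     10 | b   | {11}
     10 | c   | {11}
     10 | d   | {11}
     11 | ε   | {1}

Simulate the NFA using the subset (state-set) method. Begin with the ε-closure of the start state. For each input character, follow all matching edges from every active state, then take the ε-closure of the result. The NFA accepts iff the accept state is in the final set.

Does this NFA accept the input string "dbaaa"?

Answer: REJECT

Steps:
initial (ε-close {0}): {0,2,4,6,8}
'd' @ 1: {1,3,5}  [accepting]
'b' @ 2: {}  — state set empty
rest 'aaa' ignored (set empty)
end set {} — state 1 not in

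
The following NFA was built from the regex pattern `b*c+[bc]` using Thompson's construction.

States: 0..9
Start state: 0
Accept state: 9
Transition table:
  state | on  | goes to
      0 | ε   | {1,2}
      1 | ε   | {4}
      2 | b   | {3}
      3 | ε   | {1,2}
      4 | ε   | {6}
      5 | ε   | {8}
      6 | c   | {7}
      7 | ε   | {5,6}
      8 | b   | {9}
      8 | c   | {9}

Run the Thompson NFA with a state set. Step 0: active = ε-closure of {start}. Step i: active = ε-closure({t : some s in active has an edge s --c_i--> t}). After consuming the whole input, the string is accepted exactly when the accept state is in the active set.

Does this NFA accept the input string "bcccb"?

Answer: ACCEPT

Steps:
initial (ε-close {0}): {0,1,2,4,6}
'b' @ 1: {1,2,3,4,6}
'c' @ 2: {5,6,7,8}
'c' @ 3: {5,6,7,8,9}  (accept∈set)
'c' @ 4: {5,6,7,8,9}  (accept∈set)
'b' @ 5: {9}  (accept∈set)
final: {9}; accept 9 in set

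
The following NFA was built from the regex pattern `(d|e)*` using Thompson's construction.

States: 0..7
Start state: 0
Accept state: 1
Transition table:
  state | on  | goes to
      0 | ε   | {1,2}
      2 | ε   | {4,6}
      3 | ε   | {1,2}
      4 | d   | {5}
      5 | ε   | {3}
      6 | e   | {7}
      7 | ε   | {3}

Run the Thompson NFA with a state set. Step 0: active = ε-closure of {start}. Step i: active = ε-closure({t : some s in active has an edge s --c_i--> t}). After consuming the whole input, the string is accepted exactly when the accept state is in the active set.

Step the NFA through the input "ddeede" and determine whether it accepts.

initial (ε-close {0}): {0,1,2,4,6}
'd' @ 1: {1,2,3,4,5,6}  (accept∈set)
'd' @ 2: {1,2,3,4,5,6}  (accept∈set)
'e' @ 3: {1,2,3,4,6,7}  (accept∈set)
'e' @ 4: {1,2,3,4,6,7}  (accept∈set)
'd' @ 5: {1,2,3,4,5,6}  (accept∈set)
'e' @ 6: {1,2,3,4,6,7}  (accept∈set)
end set {1,2,3,4,6,7} — state 1 in

Answer: ACCEPT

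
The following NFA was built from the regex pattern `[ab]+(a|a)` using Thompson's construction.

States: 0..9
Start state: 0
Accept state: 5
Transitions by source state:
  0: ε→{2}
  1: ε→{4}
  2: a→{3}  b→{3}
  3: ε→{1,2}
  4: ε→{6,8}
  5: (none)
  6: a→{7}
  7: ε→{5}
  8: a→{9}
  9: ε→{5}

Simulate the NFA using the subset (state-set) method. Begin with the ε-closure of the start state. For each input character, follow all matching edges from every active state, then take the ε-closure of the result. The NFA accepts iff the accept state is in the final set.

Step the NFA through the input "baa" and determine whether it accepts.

start: ε-closure({0}) = {0,2}
'b' @ 1: {1,2,3,4,6,8}
'a' @ 2: {1,2,3,4,5,6,7,8,9}  ✓accept
'a' @ 3: {1,2,3,4,5,6,7,8,9}  ✓accept
after full input: {1,2,3,4,5,6,7,8,9}  (accept=5 in)

Answer: ACCEPT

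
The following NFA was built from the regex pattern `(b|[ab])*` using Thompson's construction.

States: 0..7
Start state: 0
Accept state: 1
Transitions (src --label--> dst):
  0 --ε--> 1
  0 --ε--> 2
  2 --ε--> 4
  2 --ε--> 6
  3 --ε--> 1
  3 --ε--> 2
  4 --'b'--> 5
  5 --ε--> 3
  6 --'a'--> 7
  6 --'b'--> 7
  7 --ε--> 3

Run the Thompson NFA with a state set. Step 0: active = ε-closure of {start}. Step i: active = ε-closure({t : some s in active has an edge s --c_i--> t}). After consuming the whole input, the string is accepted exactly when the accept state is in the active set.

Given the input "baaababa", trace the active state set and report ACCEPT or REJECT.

Answer: ACCEPT

Derivation:
S₀ = ε-closure({0}) = {0,1,2,4,6}
'b' @ 1: {1,2,3,4,5,6,7}  (accept∈set)
'a' @ 2: {1,2,3,4,6,7}  (accept∈set)
'a' @ 3: {1,2,3,4,6,7}  (accept∈set)
'a' @ 4: {1,2,3,4,6,7}  (accept∈set)
'b' @ 5: {1,2,3,4,5,6,7}  (accept∈set)
'a' @ 6: {1,2,3,4,6,7}  (accept∈set)
'b' @ 7: {1,2,3,4,5,6,7}  (accept∈set)
'a' @ 8: {1,2,3,4,6,7}  (accept∈set)
final: {1,2,3,4,6,7}; accept 1 in set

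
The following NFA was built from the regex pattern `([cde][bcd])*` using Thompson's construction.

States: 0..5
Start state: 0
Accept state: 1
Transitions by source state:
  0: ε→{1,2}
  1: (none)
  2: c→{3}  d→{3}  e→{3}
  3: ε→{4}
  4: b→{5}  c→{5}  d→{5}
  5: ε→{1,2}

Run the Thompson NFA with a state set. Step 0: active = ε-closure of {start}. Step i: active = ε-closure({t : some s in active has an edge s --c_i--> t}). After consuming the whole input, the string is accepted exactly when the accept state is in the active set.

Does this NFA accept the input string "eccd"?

Answer: ACCEPT

Derivation:
initial (ε-close {0}): {0,1,2}
'e' @ 1: {3,4}
'c' @ 2: {1,2,5}  (accept∈set)
'c' @ 3: {3,4}
'd' @ 4: {1,2,5}  (accept∈set)
end set {1,2,5} — state 1 in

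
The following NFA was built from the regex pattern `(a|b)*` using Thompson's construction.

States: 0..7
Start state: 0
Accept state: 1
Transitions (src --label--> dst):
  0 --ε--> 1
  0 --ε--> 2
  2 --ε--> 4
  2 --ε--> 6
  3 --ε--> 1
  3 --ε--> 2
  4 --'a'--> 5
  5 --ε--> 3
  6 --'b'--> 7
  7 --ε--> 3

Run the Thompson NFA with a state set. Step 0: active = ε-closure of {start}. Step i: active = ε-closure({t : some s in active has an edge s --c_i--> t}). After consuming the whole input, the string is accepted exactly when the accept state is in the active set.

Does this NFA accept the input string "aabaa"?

Answer: ACCEPT

Steps:
S₀ = ε-closure({0}) = {0,1,2,4,6}
'a' @ 1: {1,2,3,4,5,6}  (accept∈set)
'a' @ 2: {1,2,3,4,5,6}  (accept∈set)
'b' @ 3: {1,2,3,4,6,7}  (accept∈set)
'a' @ 4: {1,2,3,4,5,6}  (accept∈set)
'a' @ 5: {1,2,3,4,5,6}  (accept∈set)
end set {1,2,3,4,5,6} — state 1 in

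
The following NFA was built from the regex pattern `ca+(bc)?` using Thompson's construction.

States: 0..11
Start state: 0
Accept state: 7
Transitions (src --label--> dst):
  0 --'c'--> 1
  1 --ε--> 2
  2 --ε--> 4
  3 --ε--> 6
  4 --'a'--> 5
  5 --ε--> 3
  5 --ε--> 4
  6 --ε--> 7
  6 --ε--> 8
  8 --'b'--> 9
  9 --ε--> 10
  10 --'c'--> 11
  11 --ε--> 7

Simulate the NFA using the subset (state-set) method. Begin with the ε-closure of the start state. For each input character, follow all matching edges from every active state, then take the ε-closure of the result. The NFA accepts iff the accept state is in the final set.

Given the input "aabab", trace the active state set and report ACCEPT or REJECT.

initial (ε-close {0}): {0}
'a' @ 1: {}  — state set empty
rest 'abab' ignored (set empty)
final: {}; accept 7 not in set

Answer: REJECT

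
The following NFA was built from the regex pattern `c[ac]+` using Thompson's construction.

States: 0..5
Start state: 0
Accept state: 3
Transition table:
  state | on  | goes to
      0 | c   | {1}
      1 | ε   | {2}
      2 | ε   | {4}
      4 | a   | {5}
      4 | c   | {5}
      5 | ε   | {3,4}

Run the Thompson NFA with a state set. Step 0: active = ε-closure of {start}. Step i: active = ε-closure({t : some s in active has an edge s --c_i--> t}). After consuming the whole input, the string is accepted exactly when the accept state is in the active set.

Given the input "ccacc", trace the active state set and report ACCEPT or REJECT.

Answer: ACCEPT

Trace:
initial (ε-close {0}): {0}
'c' @ 1: {1,2,4}
'c' @ 2: {3,4,5}  (accept∈set)
'a' @ 3: {3,4,5}  (accept∈set)
'c' @ 4: {3,4,5}  (accept∈set)
'c' @ 5: {3,4,5}  (accept∈set)
end set {3,4,5} — state 3 in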